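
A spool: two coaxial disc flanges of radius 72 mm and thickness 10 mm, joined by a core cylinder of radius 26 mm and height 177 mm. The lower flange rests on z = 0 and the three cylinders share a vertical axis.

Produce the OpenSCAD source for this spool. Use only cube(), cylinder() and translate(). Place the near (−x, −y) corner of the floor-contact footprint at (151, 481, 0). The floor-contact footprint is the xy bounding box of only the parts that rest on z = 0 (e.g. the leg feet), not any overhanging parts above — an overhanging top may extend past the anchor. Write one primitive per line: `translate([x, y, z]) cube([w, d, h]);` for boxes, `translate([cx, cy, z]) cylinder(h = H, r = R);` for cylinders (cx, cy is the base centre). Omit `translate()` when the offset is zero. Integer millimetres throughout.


translate([223, 553, 0]) cylinder(h = 10, r = 72);
translate([223, 553, 10]) cylinder(h = 177, r = 26);
translate([223, 553, 187]) cylinder(h = 10, r = 72);


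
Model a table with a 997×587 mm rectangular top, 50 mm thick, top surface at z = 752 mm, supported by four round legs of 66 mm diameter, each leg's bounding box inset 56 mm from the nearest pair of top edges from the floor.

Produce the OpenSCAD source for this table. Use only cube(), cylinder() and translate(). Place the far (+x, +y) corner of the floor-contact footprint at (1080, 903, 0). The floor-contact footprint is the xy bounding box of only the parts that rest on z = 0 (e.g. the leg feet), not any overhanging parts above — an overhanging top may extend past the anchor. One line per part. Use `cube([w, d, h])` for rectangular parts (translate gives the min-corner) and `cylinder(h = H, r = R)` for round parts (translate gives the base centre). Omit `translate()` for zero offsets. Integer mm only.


translate([139, 372, 702]) cube([997, 587, 50]);
translate([228, 461, 0]) cylinder(h = 702, r = 33);
translate([1047, 461, 0]) cylinder(h = 702, r = 33);
translate([228, 870, 0]) cylinder(h = 702, r = 33);
translate([1047, 870, 0]) cylinder(h = 702, r = 33);


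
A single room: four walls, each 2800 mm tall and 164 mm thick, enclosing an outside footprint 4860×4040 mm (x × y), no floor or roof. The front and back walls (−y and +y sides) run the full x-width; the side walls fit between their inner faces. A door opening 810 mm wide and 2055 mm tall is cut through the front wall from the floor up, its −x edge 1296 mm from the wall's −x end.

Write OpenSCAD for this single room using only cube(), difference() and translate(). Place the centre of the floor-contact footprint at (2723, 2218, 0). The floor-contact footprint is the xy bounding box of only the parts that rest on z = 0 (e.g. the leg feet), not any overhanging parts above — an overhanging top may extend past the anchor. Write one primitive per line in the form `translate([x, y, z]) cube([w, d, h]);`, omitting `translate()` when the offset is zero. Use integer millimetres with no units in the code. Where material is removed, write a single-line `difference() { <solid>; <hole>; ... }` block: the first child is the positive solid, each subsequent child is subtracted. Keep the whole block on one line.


difference() { translate([293, 198, 0]) cube([4860, 164, 2800]); translate([1589, 198, 0]) cube([810, 164, 2055]); }
translate([293, 4074, 0]) cube([4860, 164, 2800]);
translate([293, 362, 0]) cube([164, 3712, 2800]);
translate([4989, 362, 0]) cube([164, 3712, 2800]);


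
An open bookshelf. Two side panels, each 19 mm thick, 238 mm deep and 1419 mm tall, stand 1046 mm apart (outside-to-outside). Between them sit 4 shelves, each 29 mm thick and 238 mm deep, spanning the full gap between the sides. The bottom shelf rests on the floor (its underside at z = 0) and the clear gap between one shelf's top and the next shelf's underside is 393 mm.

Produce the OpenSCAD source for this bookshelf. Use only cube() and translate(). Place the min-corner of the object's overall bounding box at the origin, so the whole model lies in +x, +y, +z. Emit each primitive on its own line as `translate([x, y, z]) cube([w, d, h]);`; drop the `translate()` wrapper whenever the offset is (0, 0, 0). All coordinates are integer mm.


cube([19, 238, 1419]);
translate([1027, 0, 0]) cube([19, 238, 1419]);
translate([19, 0, 0]) cube([1008, 238, 29]);
translate([19, 0, 422]) cube([1008, 238, 29]);
translate([19, 0, 844]) cube([1008, 238, 29]);
translate([19, 0, 1266]) cube([1008, 238, 29]);


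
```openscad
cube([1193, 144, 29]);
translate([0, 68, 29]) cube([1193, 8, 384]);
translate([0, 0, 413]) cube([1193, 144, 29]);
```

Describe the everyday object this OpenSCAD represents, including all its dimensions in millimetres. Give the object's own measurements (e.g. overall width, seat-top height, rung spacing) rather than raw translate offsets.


An I-beam lying along x, 1193 mm long. Overall section height 442 mm. Two flanges 144 mm wide (y) and 29 mm thick, one on the floor and one at the top; a web 8 mm thick runs between them, centred on the flange width.


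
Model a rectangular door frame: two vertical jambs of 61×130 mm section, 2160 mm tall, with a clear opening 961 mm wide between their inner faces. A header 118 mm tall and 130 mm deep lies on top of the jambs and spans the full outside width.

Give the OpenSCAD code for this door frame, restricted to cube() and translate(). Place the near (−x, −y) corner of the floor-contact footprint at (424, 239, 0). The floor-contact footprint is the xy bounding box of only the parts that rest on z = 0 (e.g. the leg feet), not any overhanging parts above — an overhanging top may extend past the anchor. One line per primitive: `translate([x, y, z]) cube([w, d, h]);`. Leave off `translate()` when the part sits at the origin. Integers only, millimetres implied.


translate([424, 239, 0]) cube([61, 130, 2160]);
translate([1446, 239, 0]) cube([61, 130, 2160]);
translate([424, 239, 2160]) cube([1083, 130, 118]);


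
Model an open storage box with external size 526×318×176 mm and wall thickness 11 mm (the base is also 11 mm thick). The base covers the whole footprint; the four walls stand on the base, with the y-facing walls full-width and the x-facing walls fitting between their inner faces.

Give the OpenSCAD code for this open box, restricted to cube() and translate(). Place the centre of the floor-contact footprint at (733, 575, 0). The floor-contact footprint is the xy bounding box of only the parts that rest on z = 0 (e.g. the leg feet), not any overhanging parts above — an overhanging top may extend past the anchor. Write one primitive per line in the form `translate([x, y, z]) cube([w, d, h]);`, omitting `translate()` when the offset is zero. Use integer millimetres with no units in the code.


translate([470, 416, 0]) cube([526, 318, 11]);
translate([470, 416, 11]) cube([526, 11, 165]);
translate([470, 723, 11]) cube([526, 11, 165]);
translate([470, 427, 11]) cube([11, 296, 165]);
translate([985, 427, 11]) cube([11, 296, 165]);


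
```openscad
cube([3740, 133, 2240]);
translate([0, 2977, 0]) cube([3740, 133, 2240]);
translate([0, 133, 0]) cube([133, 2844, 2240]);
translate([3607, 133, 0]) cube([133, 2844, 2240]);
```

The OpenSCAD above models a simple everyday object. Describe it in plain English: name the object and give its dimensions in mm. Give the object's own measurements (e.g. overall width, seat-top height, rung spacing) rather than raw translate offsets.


The wall frame of a small rectangular building: four walls, each 2240 mm tall and 133 mm thick, enclosing a footprint 3740 mm (x) by 3110 mm (y) outside-to-outside, with no floor or roof. The front and back walls (the −y and +y sides) span the full width; the two side walls fit between them.


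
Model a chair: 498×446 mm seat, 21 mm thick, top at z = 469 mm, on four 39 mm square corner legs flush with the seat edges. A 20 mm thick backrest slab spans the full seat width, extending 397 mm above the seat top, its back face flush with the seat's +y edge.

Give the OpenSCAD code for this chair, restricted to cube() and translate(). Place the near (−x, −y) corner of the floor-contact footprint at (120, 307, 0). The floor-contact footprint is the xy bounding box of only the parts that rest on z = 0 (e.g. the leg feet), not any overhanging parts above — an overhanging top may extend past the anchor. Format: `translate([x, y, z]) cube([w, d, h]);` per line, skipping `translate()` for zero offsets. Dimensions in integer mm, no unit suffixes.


// leg_h = 469 - 21 = 448
translate([120, 307, 448]) cube([498, 446, 21]);
translate([120, 307, 0]) cube([39, 39, 448]);
translate([579, 307, 0]) cube([39, 39, 448]);
translate([120, 714, 0]) cube([39, 39, 448]);
translate([579, 714, 0]) cube([39, 39, 448]);
translate([120, 733, 469]) cube([498, 20, 397]);


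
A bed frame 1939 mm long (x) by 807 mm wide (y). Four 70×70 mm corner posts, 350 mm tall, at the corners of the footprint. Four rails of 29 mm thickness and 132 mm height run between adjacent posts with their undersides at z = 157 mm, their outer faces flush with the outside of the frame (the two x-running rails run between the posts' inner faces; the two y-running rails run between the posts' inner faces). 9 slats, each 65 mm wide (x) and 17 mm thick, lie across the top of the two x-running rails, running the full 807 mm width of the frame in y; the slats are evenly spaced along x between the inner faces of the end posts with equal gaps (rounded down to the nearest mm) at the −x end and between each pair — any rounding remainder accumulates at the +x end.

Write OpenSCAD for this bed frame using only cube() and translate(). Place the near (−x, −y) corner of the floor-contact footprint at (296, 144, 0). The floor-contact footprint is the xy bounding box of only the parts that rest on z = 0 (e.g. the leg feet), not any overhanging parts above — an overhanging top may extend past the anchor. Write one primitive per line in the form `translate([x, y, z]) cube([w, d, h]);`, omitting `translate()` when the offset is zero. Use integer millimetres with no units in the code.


// slat z = rail_z + rail_h = 157 + 132 = 289
// slat gap = ⌊(1799 − 9·65) / 10⌋ = 121
translate([296, 144, 0]) cube([70, 70, 350]);
translate([296, 881, 0]) cube([70, 70, 350]);
translate([2165, 144, 0]) cube([70, 70, 350]);
translate([2165, 881, 0]) cube([70, 70, 350]);
translate([366, 144, 157]) cube([1799, 29, 132]);
translate([366, 922, 157]) cube([1799, 29, 132]);
translate([296, 214, 157]) cube([29, 667, 132]);
translate([2206, 214, 157]) cube([29, 667, 132]);
translate([487, 144, 289]) cube([65, 807, 17]);
translate([673, 144, 289]) cube([65, 807, 17]);
translate([859, 144, 289]) cube([65, 807, 17]);
translate([1045, 144, 289]) cube([65, 807, 17]);
translate([1231, 144, 289]) cube([65, 807, 17]);
translate([1417, 144, 289]) cube([65, 807, 17]);
translate([1603, 144, 289]) cube([65, 807, 17]);
translate([1789, 144, 289]) cube([65, 807, 17]);
translate([1975, 144, 289]) cube([65, 807, 17]);


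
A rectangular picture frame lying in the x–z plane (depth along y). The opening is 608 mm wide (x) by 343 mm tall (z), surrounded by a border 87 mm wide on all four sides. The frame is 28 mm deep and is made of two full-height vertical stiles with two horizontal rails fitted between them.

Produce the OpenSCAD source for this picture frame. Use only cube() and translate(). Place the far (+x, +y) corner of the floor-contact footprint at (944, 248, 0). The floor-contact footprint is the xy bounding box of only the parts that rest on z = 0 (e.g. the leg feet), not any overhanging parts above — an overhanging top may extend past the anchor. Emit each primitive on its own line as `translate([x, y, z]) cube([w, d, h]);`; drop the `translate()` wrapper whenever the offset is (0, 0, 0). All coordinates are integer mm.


translate([162, 220, 0]) cube([87, 28, 517]);
translate([857, 220, 0]) cube([87, 28, 517]);
translate([249, 220, 0]) cube([608, 28, 87]);
translate([249, 220, 430]) cube([608, 28, 87]);


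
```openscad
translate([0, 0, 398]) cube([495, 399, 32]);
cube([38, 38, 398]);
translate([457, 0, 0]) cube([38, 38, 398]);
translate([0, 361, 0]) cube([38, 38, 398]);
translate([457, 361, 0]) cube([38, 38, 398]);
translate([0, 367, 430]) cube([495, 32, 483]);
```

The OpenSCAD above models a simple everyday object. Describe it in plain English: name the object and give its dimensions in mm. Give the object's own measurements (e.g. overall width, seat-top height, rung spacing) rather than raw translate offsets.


A chair. The seat is a 495×399×32 mm slab with its top at z = 430 mm, on four 38×38 mm corner legs (flush with the seat edges, standing on z = 0). A flat backrest 32 mm thick, 483 mm tall, spans the full seat width and rises from the seat top along its +y edge, rear face flush with the rear of the seat.


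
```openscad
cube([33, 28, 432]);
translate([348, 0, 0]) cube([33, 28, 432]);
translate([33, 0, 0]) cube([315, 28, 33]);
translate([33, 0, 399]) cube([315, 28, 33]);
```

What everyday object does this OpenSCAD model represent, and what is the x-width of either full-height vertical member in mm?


A picture frame. The border width is 33 mm.

Four thin pieces enclosing a rectangular opening — a picture frame. The two full-height stiles are 432 mm tall; the top rail sits at z = 399 and is 33 mm tall, so the border above the opening is 432 − 399 = 33 mm, matching the stile x-width.


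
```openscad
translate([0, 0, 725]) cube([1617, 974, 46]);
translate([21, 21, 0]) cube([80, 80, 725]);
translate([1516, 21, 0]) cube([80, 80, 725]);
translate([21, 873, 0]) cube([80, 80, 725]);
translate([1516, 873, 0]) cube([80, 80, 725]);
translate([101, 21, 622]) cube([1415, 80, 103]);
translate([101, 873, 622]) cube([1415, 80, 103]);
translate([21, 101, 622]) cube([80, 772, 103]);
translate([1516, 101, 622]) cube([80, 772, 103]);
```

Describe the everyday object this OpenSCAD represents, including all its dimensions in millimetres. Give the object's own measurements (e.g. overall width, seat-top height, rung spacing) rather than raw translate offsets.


A rectangular dining table. The top is 1617×974×46 mm with its upper surface at z = 771 mm. It stands on four 80×80 mm square legs, each inset 21 mm from the nearest pair of top edges, running from the floor to the underside of the top. Four apron rails, 80 mm thick and 103 mm tall, run between adjacent legs with their top edges flush with the underside of the top and their outer faces flush with the legs' outer faces.


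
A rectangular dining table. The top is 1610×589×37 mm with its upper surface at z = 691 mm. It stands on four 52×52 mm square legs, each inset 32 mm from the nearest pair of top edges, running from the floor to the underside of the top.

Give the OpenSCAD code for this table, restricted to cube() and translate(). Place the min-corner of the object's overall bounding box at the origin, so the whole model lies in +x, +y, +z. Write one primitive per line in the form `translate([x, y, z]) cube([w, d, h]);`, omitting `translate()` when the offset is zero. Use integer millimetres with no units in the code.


translate([0, 0, 654]) cube([1610, 589, 37]);
translate([32, 32, 0]) cube([52, 52, 654]);
translate([1526, 32, 0]) cube([52, 52, 654]);
translate([32, 505, 0]) cube([52, 52, 654]);
translate([1526, 505, 0]) cube([52, 52, 654]);


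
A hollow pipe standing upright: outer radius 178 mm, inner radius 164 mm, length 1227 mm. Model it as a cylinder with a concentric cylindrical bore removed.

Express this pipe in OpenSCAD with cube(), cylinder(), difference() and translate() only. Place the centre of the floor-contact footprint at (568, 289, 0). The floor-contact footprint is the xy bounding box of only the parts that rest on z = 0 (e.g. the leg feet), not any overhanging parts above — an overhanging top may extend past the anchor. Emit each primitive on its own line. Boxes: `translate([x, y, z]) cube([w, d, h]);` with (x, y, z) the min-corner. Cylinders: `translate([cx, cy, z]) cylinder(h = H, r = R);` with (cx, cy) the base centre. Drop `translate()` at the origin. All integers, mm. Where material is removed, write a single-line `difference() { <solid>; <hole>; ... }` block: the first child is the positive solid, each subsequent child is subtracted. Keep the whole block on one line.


difference() { translate([568, 289, 0]) cylinder(h = 1227, r = 178); translate([568, 289, 0]) cylinder(h = 1227, r = 164); }


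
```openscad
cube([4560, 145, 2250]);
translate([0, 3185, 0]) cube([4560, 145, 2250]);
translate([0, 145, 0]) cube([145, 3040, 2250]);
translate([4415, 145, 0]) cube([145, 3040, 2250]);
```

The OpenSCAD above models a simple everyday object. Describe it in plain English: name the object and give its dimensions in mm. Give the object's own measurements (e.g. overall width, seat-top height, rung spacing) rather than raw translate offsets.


The wall frame of a small rectangular building: four walls, each 2250 mm tall and 145 mm thick, enclosing a footprint 4560 mm (x) by 3330 mm (y) outside-to-outside, with no floor or roof. The front and back walls (the −y and +y sides) span the full width; the two side walls fit between them.


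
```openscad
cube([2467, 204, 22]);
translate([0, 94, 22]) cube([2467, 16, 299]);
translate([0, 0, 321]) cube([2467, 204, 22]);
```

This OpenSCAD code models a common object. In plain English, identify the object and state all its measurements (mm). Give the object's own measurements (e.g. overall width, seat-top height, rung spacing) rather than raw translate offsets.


An I-beam lying along x, 2467 mm long. Overall section height 343 mm. Two flanges 204 mm wide (y) and 22 mm thick, one on the floor and one at the top; a web 16 mm thick runs between them, centred on the flange width.


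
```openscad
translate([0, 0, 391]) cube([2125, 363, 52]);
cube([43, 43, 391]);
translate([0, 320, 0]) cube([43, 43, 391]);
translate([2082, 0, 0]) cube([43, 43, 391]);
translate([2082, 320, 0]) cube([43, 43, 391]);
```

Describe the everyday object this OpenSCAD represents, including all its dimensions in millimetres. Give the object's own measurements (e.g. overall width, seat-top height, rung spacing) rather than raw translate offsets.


A long wooden bench with a 2125 mm (x) × 363 mm (y) seat, 52 mm thick, its top surface 443 mm above the floor. Four 43 mm square legs at the seat corners, flush with the edges, run from z = 0 to the seat underside.


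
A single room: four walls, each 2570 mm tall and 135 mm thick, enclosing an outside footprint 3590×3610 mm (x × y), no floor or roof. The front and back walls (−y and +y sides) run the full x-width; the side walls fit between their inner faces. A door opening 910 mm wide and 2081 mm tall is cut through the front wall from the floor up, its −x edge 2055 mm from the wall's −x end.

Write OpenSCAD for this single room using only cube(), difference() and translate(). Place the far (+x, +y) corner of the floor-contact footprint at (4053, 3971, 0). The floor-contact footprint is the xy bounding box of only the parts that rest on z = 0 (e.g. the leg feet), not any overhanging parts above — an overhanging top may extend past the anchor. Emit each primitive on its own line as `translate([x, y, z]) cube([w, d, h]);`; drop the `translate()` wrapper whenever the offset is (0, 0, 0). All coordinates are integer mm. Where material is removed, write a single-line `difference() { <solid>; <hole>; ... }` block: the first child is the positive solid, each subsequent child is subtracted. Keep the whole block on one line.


difference() { translate([463, 361, 0]) cube([3590, 135, 2570]); translate([2518, 361, 0]) cube([910, 135, 2081]); }
translate([463, 3836, 0]) cube([3590, 135, 2570]);
translate([463, 496, 0]) cube([135, 3340, 2570]);
translate([3918, 496, 0]) cube([135, 3340, 2570]);


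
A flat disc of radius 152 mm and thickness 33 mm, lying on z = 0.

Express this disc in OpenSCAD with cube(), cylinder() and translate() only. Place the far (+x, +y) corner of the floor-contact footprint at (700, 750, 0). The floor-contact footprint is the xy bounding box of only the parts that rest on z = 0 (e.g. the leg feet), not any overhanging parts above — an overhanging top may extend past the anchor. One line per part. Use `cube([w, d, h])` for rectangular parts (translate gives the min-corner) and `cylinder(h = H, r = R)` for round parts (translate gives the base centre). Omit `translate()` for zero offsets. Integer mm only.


translate([548, 598, 0]) cylinder(h = 33, r = 152);


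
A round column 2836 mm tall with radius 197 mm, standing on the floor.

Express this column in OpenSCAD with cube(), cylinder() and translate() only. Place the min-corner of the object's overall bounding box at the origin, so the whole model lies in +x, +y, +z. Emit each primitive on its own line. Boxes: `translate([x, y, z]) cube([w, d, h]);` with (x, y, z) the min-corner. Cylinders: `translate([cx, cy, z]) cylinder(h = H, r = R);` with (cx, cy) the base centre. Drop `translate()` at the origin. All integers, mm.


translate([197, 197, 0]) cylinder(h = 2836, r = 197);


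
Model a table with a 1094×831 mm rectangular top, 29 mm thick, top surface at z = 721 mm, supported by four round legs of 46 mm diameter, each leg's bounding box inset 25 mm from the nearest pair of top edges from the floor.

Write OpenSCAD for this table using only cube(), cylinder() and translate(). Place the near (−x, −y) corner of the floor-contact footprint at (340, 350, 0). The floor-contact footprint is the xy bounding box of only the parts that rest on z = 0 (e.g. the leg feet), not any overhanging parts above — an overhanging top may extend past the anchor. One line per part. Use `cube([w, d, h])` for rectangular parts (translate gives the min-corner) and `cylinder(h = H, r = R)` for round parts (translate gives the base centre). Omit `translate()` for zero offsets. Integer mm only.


translate([315, 325, 692]) cube([1094, 831, 29]);
translate([363, 373, 0]) cylinder(h = 692, r = 23);
translate([1361, 373, 0]) cylinder(h = 692, r = 23);
translate([363, 1108, 0]) cylinder(h = 692, r = 23);
translate([1361, 1108, 0]) cylinder(h = 692, r = 23);


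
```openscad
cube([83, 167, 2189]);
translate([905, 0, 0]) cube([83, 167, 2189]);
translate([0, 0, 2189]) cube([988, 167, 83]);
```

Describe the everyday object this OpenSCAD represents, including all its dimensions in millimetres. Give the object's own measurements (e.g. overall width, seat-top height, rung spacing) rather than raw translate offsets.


A door frame. The clear opening is 822 mm wide and 2189 mm high. Two 83 mm wide jambs, 167 mm deep, stand either side of the opening from the floor to the top of the opening. A 83 mm thick head sits across the top of both jambs, spanning the full outside width of the frame.


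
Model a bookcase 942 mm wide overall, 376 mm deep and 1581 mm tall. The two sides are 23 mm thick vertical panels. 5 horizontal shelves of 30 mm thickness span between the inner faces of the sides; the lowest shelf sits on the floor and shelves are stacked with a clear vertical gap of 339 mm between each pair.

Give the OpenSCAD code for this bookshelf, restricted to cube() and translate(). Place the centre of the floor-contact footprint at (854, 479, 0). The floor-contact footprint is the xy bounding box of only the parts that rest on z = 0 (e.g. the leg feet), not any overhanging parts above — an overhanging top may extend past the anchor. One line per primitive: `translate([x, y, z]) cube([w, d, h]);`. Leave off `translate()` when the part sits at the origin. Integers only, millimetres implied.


translate([383, 291, 0]) cube([23, 376, 1581]);
translate([1302, 291, 0]) cube([23, 376, 1581]);
translate([406, 291, 0]) cube([896, 376, 30]);
translate([406, 291, 369]) cube([896, 376, 30]);
translate([406, 291, 738]) cube([896, 376, 30]);
translate([406, 291, 1107]) cube([896, 376, 30]);
translate([406, 291, 1476]) cube([896, 376, 30]);


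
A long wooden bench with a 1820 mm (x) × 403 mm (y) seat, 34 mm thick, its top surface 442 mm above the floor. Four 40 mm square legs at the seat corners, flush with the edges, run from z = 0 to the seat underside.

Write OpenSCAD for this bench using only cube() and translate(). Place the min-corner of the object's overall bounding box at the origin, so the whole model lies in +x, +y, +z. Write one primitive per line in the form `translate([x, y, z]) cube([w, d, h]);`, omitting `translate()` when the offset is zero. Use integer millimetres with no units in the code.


translate([0, 0, 408]) cube([1820, 403, 34]);
cube([40, 40, 408]);
translate([0, 363, 0]) cube([40, 40, 408]);
translate([1780, 0, 0]) cube([40, 40, 408]);
translate([1780, 363, 0]) cube([40, 40, 408]);


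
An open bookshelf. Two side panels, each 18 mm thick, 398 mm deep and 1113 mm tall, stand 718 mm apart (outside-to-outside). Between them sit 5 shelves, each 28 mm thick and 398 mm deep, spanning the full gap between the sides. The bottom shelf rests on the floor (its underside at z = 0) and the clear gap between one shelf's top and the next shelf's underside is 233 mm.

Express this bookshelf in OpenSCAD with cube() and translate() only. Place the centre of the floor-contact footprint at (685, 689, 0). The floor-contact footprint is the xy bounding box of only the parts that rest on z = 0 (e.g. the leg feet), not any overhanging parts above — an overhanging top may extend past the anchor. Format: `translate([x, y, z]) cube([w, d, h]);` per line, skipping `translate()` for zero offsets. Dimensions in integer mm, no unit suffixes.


translate([326, 490, 0]) cube([18, 398, 1113]);
translate([1026, 490, 0]) cube([18, 398, 1113]);
translate([344, 490, 0]) cube([682, 398, 28]);
translate([344, 490, 261]) cube([682, 398, 28]);
translate([344, 490, 522]) cube([682, 398, 28]);
translate([344, 490, 783]) cube([682, 398, 28]);
translate([344, 490, 1044]) cube([682, 398, 28]);


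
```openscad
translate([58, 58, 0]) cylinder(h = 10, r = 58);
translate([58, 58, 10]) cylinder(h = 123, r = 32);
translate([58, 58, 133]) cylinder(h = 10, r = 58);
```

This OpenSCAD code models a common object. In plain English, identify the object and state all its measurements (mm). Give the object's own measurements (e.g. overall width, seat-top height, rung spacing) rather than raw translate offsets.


A spool: two coaxial disc flanges of radius 58 mm and thickness 10 mm, joined by a core cylinder of radius 32 mm and height 123 mm. The lower flange rests on z = 0 and the three cylinders share a vertical axis.


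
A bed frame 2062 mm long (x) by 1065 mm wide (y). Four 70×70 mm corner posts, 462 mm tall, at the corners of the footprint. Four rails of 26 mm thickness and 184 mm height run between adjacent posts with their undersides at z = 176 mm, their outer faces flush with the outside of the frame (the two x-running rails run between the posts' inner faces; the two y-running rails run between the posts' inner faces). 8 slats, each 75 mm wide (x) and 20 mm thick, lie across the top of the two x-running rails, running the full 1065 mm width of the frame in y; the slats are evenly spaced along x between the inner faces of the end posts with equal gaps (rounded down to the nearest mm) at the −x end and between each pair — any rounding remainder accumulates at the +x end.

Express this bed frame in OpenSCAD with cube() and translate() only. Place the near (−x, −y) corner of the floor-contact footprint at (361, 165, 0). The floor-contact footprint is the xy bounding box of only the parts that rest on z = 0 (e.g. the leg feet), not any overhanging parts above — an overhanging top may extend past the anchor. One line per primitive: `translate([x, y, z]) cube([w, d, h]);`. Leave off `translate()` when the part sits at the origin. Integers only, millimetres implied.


translate([361, 165, 0]) cube([70, 70, 462]);
translate([361, 1160, 0]) cube([70, 70, 462]);
translate([2353, 165, 0]) cube([70, 70, 462]);
translate([2353, 1160, 0]) cube([70, 70, 462]);
translate([431, 165, 176]) cube([1922, 26, 184]);
translate([431, 1204, 176]) cube([1922, 26, 184]);
translate([361, 235, 176]) cube([26, 925, 184]);
translate([2397, 235, 176]) cube([26, 925, 184]);
translate([577, 165, 360]) cube([75, 1065, 20]);
translate([798, 165, 360]) cube([75, 1065, 20]);
translate([1019, 165, 360]) cube([75, 1065, 20]);
translate([1240, 165, 360]) cube([75, 1065, 20]);
translate([1461, 165, 360]) cube([75, 1065, 20]);
translate([1682, 165, 360]) cube([75, 1065, 20]);
translate([1903, 165, 360]) cube([75, 1065, 20]);
translate([2124, 165, 360]) cube([75, 1065, 20]);


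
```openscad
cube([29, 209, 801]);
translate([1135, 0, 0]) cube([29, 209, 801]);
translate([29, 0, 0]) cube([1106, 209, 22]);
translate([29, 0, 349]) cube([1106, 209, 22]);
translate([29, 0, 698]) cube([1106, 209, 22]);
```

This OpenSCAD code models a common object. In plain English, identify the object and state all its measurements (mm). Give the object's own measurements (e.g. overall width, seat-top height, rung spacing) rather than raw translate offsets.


An open bookshelf. Two side panels, each 29 mm thick, 209 mm deep and 801 mm tall, stand 1164 mm apart (outside-to-outside). Between them sit 3 shelves, each 22 mm thick and 209 mm deep, spanning the full gap between the sides. The bottom shelf rests on the floor (its underside at z = 0) and the clear gap between one shelf's top and the next shelf's underside is 327 mm.


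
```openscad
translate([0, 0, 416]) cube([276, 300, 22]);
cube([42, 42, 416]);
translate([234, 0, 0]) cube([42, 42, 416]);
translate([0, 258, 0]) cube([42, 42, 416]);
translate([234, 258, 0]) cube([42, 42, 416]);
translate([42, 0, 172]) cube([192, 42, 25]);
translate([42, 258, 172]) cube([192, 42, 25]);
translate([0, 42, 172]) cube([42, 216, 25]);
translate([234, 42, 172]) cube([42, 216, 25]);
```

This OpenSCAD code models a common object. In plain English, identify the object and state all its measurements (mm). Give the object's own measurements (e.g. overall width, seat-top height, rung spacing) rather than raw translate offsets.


A simple wooden stool: a rectangular seat 276 mm (x) by 300 mm (y), 22 mm thick, top face at z = 438 mm, on four square legs, each 42×42 mm in cross-section. The legs rest on z = 0, each flush with a corner of the seat. Four stretchers, 42 mm wide and 25 mm tall, connect adjacent legs with their undersides at z = 172 mm, each running between the inner faces of the legs it joins and aligned with the legs' outer faces on the other axis.


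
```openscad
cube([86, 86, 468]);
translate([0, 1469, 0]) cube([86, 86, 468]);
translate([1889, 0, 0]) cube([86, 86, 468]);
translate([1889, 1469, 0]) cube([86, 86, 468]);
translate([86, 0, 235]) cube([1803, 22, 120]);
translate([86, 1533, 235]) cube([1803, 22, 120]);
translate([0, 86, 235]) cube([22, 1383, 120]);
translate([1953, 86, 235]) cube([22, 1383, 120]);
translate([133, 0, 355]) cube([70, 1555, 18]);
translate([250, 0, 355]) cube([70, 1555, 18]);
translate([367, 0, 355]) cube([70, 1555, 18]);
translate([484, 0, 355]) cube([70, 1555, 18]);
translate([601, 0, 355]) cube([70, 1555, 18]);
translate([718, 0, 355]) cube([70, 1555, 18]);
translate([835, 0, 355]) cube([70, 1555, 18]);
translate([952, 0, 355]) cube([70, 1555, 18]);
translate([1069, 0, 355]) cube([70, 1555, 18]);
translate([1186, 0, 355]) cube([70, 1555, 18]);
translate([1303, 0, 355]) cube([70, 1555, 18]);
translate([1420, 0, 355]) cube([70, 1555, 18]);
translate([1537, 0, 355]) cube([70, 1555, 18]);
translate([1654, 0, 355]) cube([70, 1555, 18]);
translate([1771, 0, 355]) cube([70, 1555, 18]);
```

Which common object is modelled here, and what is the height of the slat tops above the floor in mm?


A bed frame. The slat-top height is 373 mm.

Four posts, four rails, and a row of slats — a bed frame. Slats sit on the rails at z = 235 + 120 = 355; with slat thickness 18, the top is 373 mm.


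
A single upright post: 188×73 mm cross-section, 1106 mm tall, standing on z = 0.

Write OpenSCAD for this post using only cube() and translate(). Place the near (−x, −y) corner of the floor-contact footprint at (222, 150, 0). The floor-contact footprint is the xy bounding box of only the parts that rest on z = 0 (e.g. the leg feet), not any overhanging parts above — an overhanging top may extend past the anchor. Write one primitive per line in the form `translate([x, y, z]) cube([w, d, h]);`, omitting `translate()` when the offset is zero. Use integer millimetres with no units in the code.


translate([222, 150, 0]) cube([188, 73, 1106]);


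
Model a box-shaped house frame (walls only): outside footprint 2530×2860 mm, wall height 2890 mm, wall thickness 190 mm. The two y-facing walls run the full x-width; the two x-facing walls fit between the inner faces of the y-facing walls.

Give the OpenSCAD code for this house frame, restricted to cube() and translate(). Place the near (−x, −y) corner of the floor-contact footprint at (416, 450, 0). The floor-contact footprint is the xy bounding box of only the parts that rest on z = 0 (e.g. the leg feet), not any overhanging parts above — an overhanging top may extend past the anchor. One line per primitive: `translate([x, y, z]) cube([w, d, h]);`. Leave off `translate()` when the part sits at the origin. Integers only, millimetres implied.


translate([416, 450, 0]) cube([2530, 190, 2890]);
translate([416, 3120, 0]) cube([2530, 190, 2890]);
translate([416, 640, 0]) cube([190, 2480, 2890]);
translate([2756, 640, 0]) cube([190, 2480, 2890]);


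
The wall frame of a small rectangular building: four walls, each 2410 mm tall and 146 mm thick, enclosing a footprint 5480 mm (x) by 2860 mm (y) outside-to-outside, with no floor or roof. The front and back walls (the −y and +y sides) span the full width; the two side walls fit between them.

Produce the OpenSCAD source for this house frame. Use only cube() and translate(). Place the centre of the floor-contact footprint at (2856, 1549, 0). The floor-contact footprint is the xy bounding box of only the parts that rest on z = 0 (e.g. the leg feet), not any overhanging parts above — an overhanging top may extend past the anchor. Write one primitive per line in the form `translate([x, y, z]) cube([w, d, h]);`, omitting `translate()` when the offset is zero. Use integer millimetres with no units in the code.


translate([116, 119, 0]) cube([5480, 146, 2410]);
translate([116, 2833, 0]) cube([5480, 146, 2410]);
translate([116, 265, 0]) cube([146, 2568, 2410]);
translate([5450, 265, 0]) cube([146, 2568, 2410]);


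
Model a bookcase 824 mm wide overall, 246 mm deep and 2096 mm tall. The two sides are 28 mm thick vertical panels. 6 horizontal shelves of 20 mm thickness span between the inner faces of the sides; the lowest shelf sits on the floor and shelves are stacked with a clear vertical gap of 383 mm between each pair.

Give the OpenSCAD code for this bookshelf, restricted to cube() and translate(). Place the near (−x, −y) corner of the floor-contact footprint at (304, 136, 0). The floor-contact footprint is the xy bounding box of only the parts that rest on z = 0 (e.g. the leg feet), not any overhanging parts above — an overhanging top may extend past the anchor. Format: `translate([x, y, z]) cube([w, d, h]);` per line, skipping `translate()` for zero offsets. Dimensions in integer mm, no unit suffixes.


translate([304, 136, 0]) cube([28, 246, 2096]);
translate([1100, 136, 0]) cube([28, 246, 2096]);
translate([332, 136, 0]) cube([768, 246, 20]);
translate([332, 136, 403]) cube([768, 246, 20]);
translate([332, 136, 806]) cube([768, 246, 20]);
translate([332, 136, 1209]) cube([768, 246, 20]);
translate([332, 136, 1612]) cube([768, 246, 20]);
translate([332, 136, 2015]) cube([768, 246, 20]);


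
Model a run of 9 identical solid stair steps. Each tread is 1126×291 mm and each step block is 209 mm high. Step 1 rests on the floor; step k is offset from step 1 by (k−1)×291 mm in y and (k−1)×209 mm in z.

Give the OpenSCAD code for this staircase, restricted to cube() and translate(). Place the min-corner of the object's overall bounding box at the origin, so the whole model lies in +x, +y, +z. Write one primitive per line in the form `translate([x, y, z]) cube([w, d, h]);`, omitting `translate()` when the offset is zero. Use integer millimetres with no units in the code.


cube([1126, 291, 209]);
translate([0, 291, 209]) cube([1126, 291, 209]);
translate([0, 582, 418]) cube([1126, 291, 209]);
translate([0, 873, 627]) cube([1126, 291, 209]);
translate([0, 1164, 836]) cube([1126, 291, 209]);
translate([0, 1455, 1045]) cube([1126, 291, 209]);
translate([0, 1746, 1254]) cube([1126, 291, 209]);
translate([0, 2037, 1463]) cube([1126, 291, 209]);
translate([0, 2328, 1672]) cube([1126, 291, 209]);


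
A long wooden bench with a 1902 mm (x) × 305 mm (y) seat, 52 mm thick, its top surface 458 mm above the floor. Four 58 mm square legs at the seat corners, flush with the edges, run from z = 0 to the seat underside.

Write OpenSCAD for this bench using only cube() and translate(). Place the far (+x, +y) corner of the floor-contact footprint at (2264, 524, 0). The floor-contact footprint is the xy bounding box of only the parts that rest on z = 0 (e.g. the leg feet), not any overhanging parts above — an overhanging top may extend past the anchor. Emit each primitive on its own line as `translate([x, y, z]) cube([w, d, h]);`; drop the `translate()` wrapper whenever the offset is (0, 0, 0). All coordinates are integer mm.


translate([362, 219, 406]) cube([1902, 305, 52]);
translate([362, 219, 0]) cube([58, 58, 406]);
translate([362, 466, 0]) cube([58, 58, 406]);
translate([2206, 219, 0]) cube([58, 58, 406]);
translate([2206, 466, 0]) cube([58, 58, 406]);


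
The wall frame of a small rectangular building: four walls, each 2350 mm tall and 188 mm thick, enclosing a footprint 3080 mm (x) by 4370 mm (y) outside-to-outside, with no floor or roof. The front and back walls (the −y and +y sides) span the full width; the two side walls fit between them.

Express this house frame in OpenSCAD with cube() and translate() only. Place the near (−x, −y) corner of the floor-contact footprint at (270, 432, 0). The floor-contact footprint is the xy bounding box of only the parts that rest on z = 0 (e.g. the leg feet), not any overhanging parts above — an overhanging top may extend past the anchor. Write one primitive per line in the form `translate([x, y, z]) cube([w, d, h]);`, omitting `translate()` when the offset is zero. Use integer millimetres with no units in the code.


translate([270, 432, 0]) cube([3080, 188, 2350]);
translate([270, 4614, 0]) cube([3080, 188, 2350]);
translate([270, 620, 0]) cube([188, 3994, 2350]);
translate([3162, 620, 0]) cube([188, 3994, 2350]);


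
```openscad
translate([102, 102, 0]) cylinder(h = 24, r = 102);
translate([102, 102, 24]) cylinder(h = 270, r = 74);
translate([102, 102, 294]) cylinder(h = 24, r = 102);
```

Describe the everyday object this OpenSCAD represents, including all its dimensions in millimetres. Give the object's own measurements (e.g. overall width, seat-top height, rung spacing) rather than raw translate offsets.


A spool: two coaxial disc flanges of radius 102 mm and thickness 24 mm, joined by a core cylinder of radius 74 mm and height 270 mm. The lower flange rests on z = 0 and the three cylinders share a vertical axis.


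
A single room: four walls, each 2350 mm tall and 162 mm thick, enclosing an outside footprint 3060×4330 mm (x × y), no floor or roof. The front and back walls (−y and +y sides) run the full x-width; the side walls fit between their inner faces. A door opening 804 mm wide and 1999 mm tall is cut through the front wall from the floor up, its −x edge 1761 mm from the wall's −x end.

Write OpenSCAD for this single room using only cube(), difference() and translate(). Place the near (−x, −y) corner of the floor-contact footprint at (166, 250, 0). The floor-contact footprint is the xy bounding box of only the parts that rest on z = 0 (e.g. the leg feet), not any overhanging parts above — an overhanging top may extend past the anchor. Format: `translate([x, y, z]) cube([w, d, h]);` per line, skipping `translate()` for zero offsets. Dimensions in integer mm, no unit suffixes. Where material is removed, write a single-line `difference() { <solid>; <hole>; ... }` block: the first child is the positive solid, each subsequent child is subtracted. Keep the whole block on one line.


difference() { translate([166, 250, 0]) cube([3060, 162, 2350]); translate([1927, 250, 0]) cube([804, 162, 1999]); }
translate([166, 4418, 0]) cube([3060, 162, 2350]);
translate([166, 412, 0]) cube([162, 4006, 2350]);
translate([3064, 412, 0]) cube([162, 4006, 2350]);
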